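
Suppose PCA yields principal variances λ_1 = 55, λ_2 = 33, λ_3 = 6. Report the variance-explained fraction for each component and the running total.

Step 1 — total variance = trace(Sigma) = Σ λ_i = 55 + 33 + 6 = 94.

Step 2 — fraction explained by component i = λ_i / Σ λ:
  PC1: 55/94 = 0.5851
  PC2: 33/94 = 0.3511
  PC3: 6/94 = 0.0638

Step 3 — cumulative fraction after k components = (λ_1 + ... + λ_k) / Σ λ:
  k = 1: 55/94 = 0.5851
  k = 2: (55 + 33)/94 = 88/94 = 0.9362
  k = 3: (55 + 33 + 6)/94 = 94/94 = 1

Summary (fraction, with percent):

explained: PC1 0.5851 (58.51%), PC2 0.3511 (35.11%), PC3 0.0638 (6.38%);  cumulative: 0.5851, 0.9362, 1


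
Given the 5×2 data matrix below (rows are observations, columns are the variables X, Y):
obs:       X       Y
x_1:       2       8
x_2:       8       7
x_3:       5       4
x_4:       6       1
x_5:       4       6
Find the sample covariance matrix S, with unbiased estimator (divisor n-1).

Step 1 — column means:
  mean(X) = (2 + 8 + 5 + 6 + 4) / 5 = 25/5 = 5
  mean(Y) = (8 + 7 + 4 + 1 + 6) / 5 = 26/5 = 5.2

Step 2 — sample covariance S[i,j] = (1/(n-1)) · Σ_k (x_{k,i} - mean_i) · (x_{k,j} - mean_j), with n-1 = 4.
  S[X,X] = ((-3)·(-3) + (3)·(3) + (0)·(0) + (1)·(1) + (-1)·(-1)) / 4 = 20/4 = 5
  S[X,Y] = ((-3)·(2.8) + (3)·(1.8) + (0)·(-1.2) + (1)·(-4.2) + (-1)·(0.8)) / 4 = -8/4 = -2
  S[Y,Y] = ((2.8)·(2.8) + (1.8)·(1.8) + (-1.2)·(-1.2) + (-4.2)·(-4.2) + (0.8)·(0.8)) / 4 = 30.8/4 = 7.7

S is symmetric (S[j,i] = S[i,j]). Assembling:

S = [[5, -2],
 [-2, 7.7]]


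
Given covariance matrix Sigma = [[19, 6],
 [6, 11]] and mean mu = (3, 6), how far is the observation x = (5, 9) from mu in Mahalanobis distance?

Step 1 — centre the observation: (x - mu) = (2, 3).

Step 2 — invert Sigma. det(Sigma) = 19·11 - (6)² = 173.
  Sigma^{-1} = (1/det) · [[d, -b], [-b, a]] = [[0.0636, -0.0347],
 [-0.0347, 0.1098]].

Step 3 — form the quadratic (x - mu)^T · Sigma^{-1} · (x - mu):
  Sigma^{-1} · (x - mu) = (0.0231, 0.2601).
  (x - mu)^T · [Sigma^{-1} · (x - mu)] = (2)·(0.0231) + (3)·(0.2601) = 0.8266.

Step 4 — take square root: d = √(0.8266) ≈ 0.9092.

d(x, mu) = √(0.8266) ≈ 0.9092


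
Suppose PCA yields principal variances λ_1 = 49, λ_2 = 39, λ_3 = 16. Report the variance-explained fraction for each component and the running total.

Step 1 — total variance = trace(Sigma) = Σ λ_i = 49 + 39 + 16 = 104.

Step 2 — fraction explained by component i = λ_i / Σ λ:
  PC1: 49/104 = 0.4712
  PC2: 39/104 = 0.375
  PC3: 16/104 = 0.1538

Step 3 — cumulative fraction after k components = (λ_1 + ... + λ_k) / Σ λ:
  k = 1: 49/104 = 0.4712
  k = 2: (49 + 39)/104 = 88/104 = 0.8462
  k = 3: (49 + 39 + 16)/104 = 104/104 = 1

Summary (fraction, with percent):

explained: PC1 0.4712 (47.12%), PC2 0.375 (37.5%), PC3 0.1538 (15.38%);  cumulative: 0.4712, 0.8462, 1


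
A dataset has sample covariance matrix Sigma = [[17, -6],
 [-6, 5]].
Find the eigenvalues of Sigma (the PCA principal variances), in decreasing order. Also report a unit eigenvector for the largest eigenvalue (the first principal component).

Step 1 — characteristic polynomial of 2×2 Sigma:
  det(Sigma - λI) = λ² - trace · λ + det = 0.
  trace = 17 + 5 = 22, det = 17·5 - (-6)² = 49.
Step 2 — discriminant:
  Δ = trace² - 4·det = 484 - 196 = 288.
Step 3 — eigenvalues:
  λ = (trace ± √Δ)/2 = (22 ± 16.9706)/2,
  λ_1 = 19.4853,  λ_2 = 2.5147.

Step 4 — unit eigenvector for λ_1: solve (Sigma - λ_1 I)v = 0. First row:
  (17 - 19.4853)·v_x + (-6)·v_y = 0, i.e. (-2.4853)·v_x + (-6)·v_y = 0,
  so v ∝ (b, λ_1 - a) = (-6, 2.4853); multiply by -1 so the first entry is positive: u = (6, -2.4853).
  ||u|| = √((6)² + (-2.4853)²) = √(42.1766) ≈ 6.4944,
  v_1 = u/||u|| ≈ (0.9239, -0.3827) (||v_1|| = 1).

λ_1 = 19.4853,  λ_2 = 2.5147;  v_1 ≈ (0.9239, -0.3827)


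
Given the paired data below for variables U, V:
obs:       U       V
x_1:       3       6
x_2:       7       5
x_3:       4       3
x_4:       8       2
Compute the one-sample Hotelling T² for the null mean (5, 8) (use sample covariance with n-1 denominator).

Step 1 — sample mean vector:
  mean(U) = (3 + 7 + 4 + 8) / 4 = 22/4 = 5.5
  mean(V) = (6 + 5 + 3 + 2) / 4 = 16/4 = 4
  x̄ = (5.5, 4),  deviation x̄ - mu_0 = (5.5, 4) - (5, 8) = (0.5, -4).

Step 2 — sample covariance matrix, S[i,j] = (1/(n-1)) · Σ_k (x_{k,i} - mean_i) · (x_{k,j} - mean_j), divisor n-1 = 3:
  S[U,U] = ((-2.5)·(-2.5) + (1.5)·(1.5) + (-1.5)·(-1.5) + (2.5)·(2.5)) / 3 = 17/3 = 5.6667
  S[U,V] = ((-2.5)·(2) + (1.5)·(1) + (-1.5)·(-1) + (2.5)·(-2)) / 3 = -7/3 = -2.3333
  S[V,V] = ((2)·(2) + (1)·(1) + (-1)·(-1) + (-2)·(-2)) / 3 = 10/3 = 3.3333
  S = [[5.6667, -2.3333],
 [-2.3333, 3.3333]].

Step 3 — invert S. det(S) = 5.6667·3.3333 - (-2.3333)² = 13.4444.
  S^{-1} = (1/det) · [[d, -b], [-b, a]] = [[0.2479, 0.1736],
 [0.1736, 0.4215]].

Step 4 — quadratic form (x̄ - mu_0)^T · S^{-1} · (x̄ - mu_0):
  S^{-1} · (x̄ - mu_0) = (-0.5702, -1.5992),
  (x̄ - mu_0)^T · [...] = (0.5)·(-0.5702) + (-4)·(-1.5992) = 6.1116.

Step 5 — scale by n: T² = 4 · 6.1116 = 24.4463.

T² ≈ 24.4463


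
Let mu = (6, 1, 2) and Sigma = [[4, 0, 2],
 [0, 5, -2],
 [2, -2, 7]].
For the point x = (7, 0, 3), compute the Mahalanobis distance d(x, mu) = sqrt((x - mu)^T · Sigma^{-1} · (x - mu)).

Step 1 — centre the observation: (x - mu) = (1, -1, 1).

Step 2 — invert Sigma (cofactor / det for 3×3, or solve directly):
  Sigma^{-1} = [[0.2981, -0.0385, -0.0962],
 [-0.0385, 0.2308, 0.0769],
 [-0.0962, 0.0769, 0.1923]].

Step 3 — form the quadratic (x - mu)^T · Sigma^{-1} · (x - mu):
  Sigma^{-1} · (x - mu) = (0.2404, -0.1923, 0.0192).
  (x - mu)^T · [Sigma^{-1} · (x - mu)] = (1)·(0.2404) + (-1)·(-0.1923) + (1)·(0.0192) = 0.4519.

Step 4 — take square root: d = √(0.4519) ≈ 0.6723.

d(x, mu) = √(0.4519) ≈ 0.6723


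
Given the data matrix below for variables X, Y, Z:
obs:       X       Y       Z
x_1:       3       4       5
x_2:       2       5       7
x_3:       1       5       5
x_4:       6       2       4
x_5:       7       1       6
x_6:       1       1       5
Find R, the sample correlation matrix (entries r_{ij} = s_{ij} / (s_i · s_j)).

Step 1 — column means:
  mean(X) = (3 + 2 + 1 + 6 + 7 + 1) / 6 = 20/6 = 3.3333
  mean(Y) = (4 + 5 + 5 + 2 + 1 + 1) / 6 = 18/6 = 3
  mean(Z) = (5 + 7 + 5 + 4 + 6 + 5) / 6 = 32/6 = 5.3333

Step 2 — sample variances and covariances s[i,j] = (1/(n-1)) · Σ_k (x_{k,i} - mean_i) · (x_{k,j} - mean_j), with n-1 = 5:
  s[X,X] = ((-0.3333)·(-0.3333) + (-1.3333)·(-1.3333) + (-2.3333)·(-2.3333) + (2.6667)·(2.6667) + (3.6667)·(3.6667) + (-2.3333)·(-2.3333)) / 5 = 33.3333/5 = 6.6667
  s[X,Y] = ((-0.3333)·(1) + (-1.3333)·(2) + (-2.3333)·(2) + (2.6667)·(-1) + (3.6667)·(-2) + (-2.3333)·(-2)) / 5 = -13/5 = -2.6
  s[X,Z] = ((-0.3333)·(-0.3333) + (-1.3333)·(1.6667) + (-2.3333)·(-0.3333) + (2.6667)·(-1.3333) + (3.6667)·(0.6667) + (-2.3333)·(-0.3333)) / 5 = -1.6667/5 = -0.3333
  s[Y,Y] = ((1)·(1) + (2)·(2) + (2)·(2) + (-1)·(-1) + (-2)·(-2) + (-2)·(-2)) / 5 = 18/5 = 3.6
  s[Y,Z] = ((1)·(-0.3333) + (2)·(1.6667) + (2)·(-0.3333) + (-1)·(-1.3333) + (-2)·(0.6667) + (-2)·(-0.3333)) / 5 = 3/5 = 0.6
  s[Z,Z] = ((-0.3333)·(-0.3333) + (1.6667)·(1.6667) + (-0.3333)·(-0.3333) + (-1.3333)·(-1.3333) + (0.6667)·(0.6667) + (-0.3333)·(-0.3333)) / 5 = 5.3333/5 = 1.0667
  Sample standard deviations s_i = √(s[i,i]):
  s(X) = √(6.6667) = 2.582
  s(Y) = √(3.6) = 1.8974
  s(Z) = √(1.0667) = 1.0328

Step 3 — r_{ij} = s_{ij} / (s_i · s_j):
  r[X,X] = 1 (diagonal).
  r[X,Y] = -2.6 / (2.582 · 1.8974) = -2.6 / 4.899 = -0.5307
  r[X,Z] = -0.3333 / (2.582 · 1.0328) = -0.3333 / 2.6667 = -0.125
  r[Y,Y] = 1 (diagonal).
  r[Y,Z] = 0.6 / (1.8974 · 1.0328) = 0.6 / 1.9596 = 0.3062
  r[Z,Z] = 1 (diagonal).

R is symmetric with unit diagonal. Assembling:

R = [[1, -0.5307, -0.125],
 [-0.5307, 1, 0.3062],
 [-0.125, 0.3062, 1]]


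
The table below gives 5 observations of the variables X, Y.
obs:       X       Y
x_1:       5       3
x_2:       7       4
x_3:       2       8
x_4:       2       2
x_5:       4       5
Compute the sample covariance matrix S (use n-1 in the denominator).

Step 1 — column means:
  mean(X) = (5 + 7 + 2 + 2 + 4) / 5 = 20/5 = 4
  mean(Y) = (3 + 4 + 8 + 2 + 5) / 5 = 22/5 = 4.4

Step 2 — sample covariance S[i,j] = (1/(n-1)) · Σ_k (x_{k,i} - mean_i) · (x_{k,j} - mean_j), with n-1 = 4.
  S[X,X] = ((1)·(1) + (3)·(3) + (-2)·(-2) + (-2)·(-2) + (0)·(0)) / 4 = 18/4 = 4.5
  S[X,Y] = ((1)·(-1.4) + (3)·(-0.4) + (-2)·(3.6) + (-2)·(-2.4) + (0)·(0.6)) / 4 = -5/4 = -1.25
  S[Y,Y] = ((-1.4)·(-1.4) + (-0.4)·(-0.4) + (3.6)·(3.6) + (-2.4)·(-2.4) + (0.6)·(0.6)) / 4 = 21.2/4 = 5.3

S is symmetric (S[j,i] = S[i,j]). Assembling:

S = [[4.5, -1.25],
 [-1.25, 5.3]]


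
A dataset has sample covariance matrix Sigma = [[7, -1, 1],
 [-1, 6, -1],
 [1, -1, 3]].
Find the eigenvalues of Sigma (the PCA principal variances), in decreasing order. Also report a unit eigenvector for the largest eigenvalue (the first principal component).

Step 1 — characteristic polynomial p(λ) = det(λI - Sigma) = λ³ - tr·λ² + c_1·λ - det, where tr = trace, c_1 = sum of the principal 2×2 minors, det = det(Sigma):
  tr = 7 + 6 + 3 = 16,
  c_1 = (7·6 - (-1)²) + (7·3 - (1)²) + (6·3 - (-1)²) = 41 + 20 + 17 = 78,
  det = 7·(6·3 - (-1)²) - (-1)·((-1)·3 - (-1)·(1)) + (1)·((-1)·(-1) - 6·(1)) = 7·(17) - (-1)·(-2) + (1)·(-5) = 112.
  So p(λ) = λ³ - 16λ² + 78λ - 112.
Step 2 — look for an integer root (rational root theorem: any rational root is an integer divisor of 112). Testing λ = 8:
  p(8) = 512 - 1024 + 624 - 112 = 0  ✓
  Dividing out (λ - 8): p(λ) = (λ - 8)(λ² - 8λ + 14).
Step 3 — remaining eigenvalues from the quadratic λ² - 8λ + 14 = 0:
  Δ = 8² - 4·14 = 64 - 56 = 8,  λ = (8 ± √8)/2 = (8 ± 2.8284)/2 ≈ 5.4142 or 2.5858.
  Sorted: λ_1 = 8,  λ_2 = 5.4142,  λ_3 = 2.5858  (check: sum = 16 = tr ✓).

Step 4 — unit eigenvector for λ_1 = 8: v spans the null space of (Sigma - λ_1 I), whose rows are
  r_1 = (-1, -1, 1),  r_2 = (-1, -2, -1),  r_3 = (1, -1, -5).
  v is orthogonal to every row, so take v ∝ r_1 × r_2 = ((-1)·(-1) - (1)·(-2), (1)·(-1) - (-1)·(-1), (-1)·(-2) - (-1)·(-1)) = (3, -2, 1).
  Let u = (3, -2, 1).
  ||u|| = √((3)² + (-2)² + (1)²) = √(14) ≈ 3.7417,  v_1 = u/||u|| ≈ (0.8018, -0.5345, 0.2673) (||v_1|| = 1).

λ_1 = 8,  λ_2 = 5.4142,  λ_3 = 2.5858;  v_1 ≈ (0.8018, -0.5345, 0.2673)


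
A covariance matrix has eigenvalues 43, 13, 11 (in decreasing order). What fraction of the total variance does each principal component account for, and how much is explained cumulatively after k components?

Step 1 — total variance = trace(Sigma) = Σ λ_i = 43 + 13 + 11 = 67.

Step 2 — fraction explained by component i = λ_i / Σ λ:
  PC1: 43/67 = 0.6418
  PC2: 13/67 = 0.194
  PC3: 11/67 = 0.1642

Step 3 — cumulative fraction after k components = (λ_1 + ... + λ_k) / Σ λ:
  k = 1: 43/67 = 0.6418
  k = 2: (43 + 13)/67 = 56/67 = 0.8358
  k = 3: (43 + 13 + 11)/67 = 67/67 = 1

Summary (fraction, with percent):

explained: PC1 0.6418 (64.18%), PC2 0.194 (19.4%), PC3 0.1642 (16.42%);  cumulative: 0.6418, 0.8358, 1


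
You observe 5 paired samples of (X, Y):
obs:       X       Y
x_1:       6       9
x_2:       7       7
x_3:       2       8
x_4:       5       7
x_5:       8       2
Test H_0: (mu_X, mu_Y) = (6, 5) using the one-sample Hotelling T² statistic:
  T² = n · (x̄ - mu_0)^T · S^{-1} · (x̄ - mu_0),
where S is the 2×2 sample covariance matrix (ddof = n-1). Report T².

Step 1 — sample mean vector:
  mean(X) = (6 + 7 + 2 + 5 + 8) / 5 = 28/5 = 5.6
  mean(Y) = (9 + 7 + 8 + 7 + 2) / 5 = 33/5 = 6.6
  x̄ = (5.6, 6.6),  deviation x̄ - mu_0 = (5.6, 6.6) - (6, 5) = (-0.4, 1.6).

Step 2 — sample covariance matrix, S[i,j] = (1/(n-1)) · Σ_k (x_{k,i} - mean_i) · (x_{k,j} - mean_j), divisor n-1 = 4:
  S[X,X] = ((0.4)·(0.4) + (1.4)·(1.4) + (-3.6)·(-3.6) + (-0.6)·(-0.6) + (2.4)·(2.4)) / 4 = 21.2/4 = 5.3
  S[X,Y] = ((0.4)·(2.4) + (1.4)·(0.4) + (-3.6)·(1.4) + (-0.6)·(0.4) + (2.4)·(-4.6)) / 4 = -14.8/4 = -3.7
  S[Y,Y] = ((2.4)·(2.4) + (0.4)·(0.4) + (1.4)·(1.4) + (0.4)·(0.4) + (-4.6)·(-4.6)) / 4 = 29.2/4 = 7.3
  S = [[5.3, -3.7],
 [-3.7, 7.3]].

Step 3 — invert S. det(S) = 5.3·7.3 - (-3.7)² = 25.
  S^{-1} = (1/det) · [[d, -b], [-b, a]] = [[0.292, 0.148],
 [0.148, 0.212]].

Step 4 — quadratic form (x̄ - mu_0)^T · S^{-1} · (x̄ - mu_0):
  S^{-1} · (x̄ - mu_0) = (0.12, 0.28),
  (x̄ - mu_0)^T · [...] = (-0.4)·(0.12) + (1.6)·(0.28) = 0.4.

Step 5 — scale by n: T² = 5 · 0.4 = 2.

T² ≈ 2


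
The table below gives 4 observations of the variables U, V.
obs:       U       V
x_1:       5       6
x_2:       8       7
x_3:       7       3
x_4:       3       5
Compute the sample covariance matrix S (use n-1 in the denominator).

Step 1 — column means:
  mean(U) = (5 + 8 + 7 + 3) / 4 = 23/4 = 5.75
  mean(V) = (6 + 7 + 3 + 5) / 4 = 21/4 = 5.25

Step 2 — sample covariance S[i,j] = (1/(n-1)) · Σ_k (x_{k,i} - mean_i) · (x_{k,j} - mean_j), with n-1 = 3.
  S[U,U] = ((-0.75)·(-0.75) + (2.25)·(2.25) + (1.25)·(1.25) + (-2.75)·(-2.75)) / 3 = 14.75/3 = 4.9167
  S[U,V] = ((-0.75)·(0.75) + (2.25)·(1.75) + (1.25)·(-2.25) + (-2.75)·(-0.25)) / 3 = 1.25/3 = 0.4167
  S[V,V] = ((0.75)·(0.75) + (1.75)·(1.75) + (-2.25)·(-2.25) + (-0.25)·(-0.25)) / 3 = 8.75/3 = 2.9167

S is symmetric (S[j,i] = S[i,j]). Assembling:

S = [[4.9167, 0.4167],
 [0.4167, 2.9167]]


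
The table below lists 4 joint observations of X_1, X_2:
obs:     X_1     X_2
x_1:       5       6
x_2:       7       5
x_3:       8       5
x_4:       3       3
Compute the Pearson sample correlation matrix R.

Step 1 — column means:
  mean(X_1) = (5 + 7 + 8 + 3) / 4 = 23/4 = 5.75
  mean(X_2) = (6 + 5 + 5 + 3) / 4 = 19/4 = 4.75

Step 2 — sample variances and covariances s[i,j] = (1/(n-1)) · Σ_k (x_{k,i} - mean_i) · (x_{k,j} - mean_j), with n-1 = 3:
  s[X_1,X_1] = ((-0.75)·(-0.75) + (1.25)·(1.25) + (2.25)·(2.25) + (-2.75)·(-2.75)) / 3 = 14.75/3 = 4.9167
  s[X_1,X_2] = ((-0.75)·(1.25) + (1.25)·(0.25) + (2.25)·(0.25) + (-2.75)·(-1.75)) / 3 = 4.75/3 = 1.5833
  s[X_2,X_2] = ((1.25)·(1.25) + (0.25)·(0.25) + (0.25)·(0.25) + (-1.75)·(-1.75)) / 3 = 4.75/3 = 1.5833
  Sample standard deviations s_i = √(s[i,i]):
  s(X_1) = √(4.9167) = 2.2174
  s(X_2) = √(1.5833) = 1.2583

Step 3 — r_{ij} = s_{ij} / (s_i · s_j):
  r[X_1,X_1] = 1 (diagonal).
  r[X_1,X_2] = 1.5833 / (2.2174 · 1.2583) = 1.5833 / 2.7901 = 0.5675
  r[X_2,X_2] = 1 (diagonal).

R is symmetric with unit diagonal. Assembling:

R = [[1, 0.5675],
 [0.5675, 1]]


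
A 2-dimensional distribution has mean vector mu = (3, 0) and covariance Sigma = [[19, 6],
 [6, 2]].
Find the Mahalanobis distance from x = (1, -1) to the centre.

Step 1 — centre the observation: (x - mu) = (-2, -1).

Step 2 — invert Sigma. det(Sigma) = 19·2 - (6)² = 2.
  Sigma^{-1} = (1/det) · [[d, -b], [-b, a]] = [[1, -3],
 [-3, 9.5]].

Step 3 — form the quadratic (x - mu)^T · Sigma^{-1} · (x - mu):
  Sigma^{-1} · (x - mu) = (1, -3.5).
  (x - mu)^T · [Sigma^{-1} · (x - mu)] = (-2)·(1) + (-1)·(-3.5) = 1.5.

Step 4 — take square root: d = √(1.5) ≈ 1.2247.

d(x, mu) = √(1.5) ≈ 1.2247


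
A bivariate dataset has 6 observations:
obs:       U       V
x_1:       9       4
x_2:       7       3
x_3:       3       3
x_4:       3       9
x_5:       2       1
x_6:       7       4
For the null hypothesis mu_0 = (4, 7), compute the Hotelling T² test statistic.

Step 1 — sample mean vector:
  mean(U) = (9 + 7 + 3 + 3 + 2 + 7) / 6 = 31/6 = 5.1667
  mean(V) = (4 + 3 + 3 + 9 + 1 + 4) / 6 = 24/6 = 4
  x̄ = (5.1667, 4),  deviation x̄ - mu_0 = (5.1667, 4) - (4, 7) = (1.1667, -3).

Step 2 — sample covariance matrix, S[i,j] = (1/(n-1)) · Σ_k (x_{k,i} - mean_i) · (x_{k,j} - mean_j), divisor n-1 = 5:
  S[U,U] = ((3.8333)·(3.8333) + (1.8333)·(1.8333) + (-2.1667)·(-2.1667) + (-2.1667)·(-2.1667) + (-3.1667)·(-3.1667) + (1.8333)·(1.8333)) / 5 = 40.8333/5 = 8.1667
  S[U,V] = ((3.8333)·(0) + (1.8333)·(-1) + (-2.1667)·(-1) + (-2.1667)·(5) + (-3.1667)·(-3) + (1.8333)·(0)) / 5 = -1/5 = -0.2
  S[V,V] = ((0)·(0) + (-1)·(-1) + (-1)·(-1) + (5)·(5) + (-3)·(-3) + (0)·(0)) / 5 = 36/5 = 7.2
  S = [[8.1667, -0.2],
 [-0.2, 7.2]].

Step 3 — invert S. det(S) = 8.1667·7.2 - (-0.2)² = 58.76.
  S^{-1} = (1/det) · [[d, -b], [-b, a]] = [[0.1225, 0.0034],
 [0.0034, 0.139]].

Step 4 — quadratic form (x̄ - mu_0)^T · S^{-1} · (x̄ - mu_0):
  S^{-1} · (x̄ - mu_0) = (0.1327, -0.413),
  (x̄ - mu_0)^T · [...] = (1.1667)·(0.1327) + (-3)·(-0.413) = 1.3938.

Step 5 — scale by n: T² = 6 · 1.3938 = 8.3628.

T² ≈ 8.3628


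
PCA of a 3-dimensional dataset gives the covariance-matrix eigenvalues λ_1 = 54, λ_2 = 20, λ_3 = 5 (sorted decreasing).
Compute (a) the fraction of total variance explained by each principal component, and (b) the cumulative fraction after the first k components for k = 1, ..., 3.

Step 1 — total variance = trace(Sigma) = Σ λ_i = 54 + 20 + 5 = 79.

Step 2 — fraction explained by component i = λ_i / Σ λ:
  PC1: 54/79 = 0.6835
  PC2: 20/79 = 0.2532
  PC3: 5/79 = 0.0633

Step 3 — cumulative fraction after k components = (λ_1 + ... + λ_k) / Σ λ:
  k = 1: 54/79 = 0.6835
  k = 2: (54 + 20)/79 = 74/79 = 0.9367
  k = 3: (54 + 20 + 5)/79 = 79/79 = 1

Summary (fraction, with percent):

explained: PC1 0.6835 (68.35%), PC2 0.2532 (25.32%), PC3 0.0633 (6.33%);  cumulative: 0.6835, 0.9367, 1


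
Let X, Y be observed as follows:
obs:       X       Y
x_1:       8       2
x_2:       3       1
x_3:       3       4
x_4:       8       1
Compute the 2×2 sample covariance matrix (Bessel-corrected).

Step 1 — column means:
  mean(X) = (8 + 3 + 3 + 8) / 4 = 22/4 = 5.5
  mean(Y) = (2 + 1 + 4 + 1) / 4 = 8/4 = 2

Step 2 — sample covariance S[i,j] = (1/(n-1)) · Σ_k (x_{k,i} - mean_i) · (x_{k,j} - mean_j), with n-1 = 3.
  S[X,X] = ((2.5)·(2.5) + (-2.5)·(-2.5) + (-2.5)·(-2.5) + (2.5)·(2.5)) / 3 = 25/3 = 8.3333
  S[X,Y] = ((2.5)·(0) + (-2.5)·(-1) + (-2.5)·(2) + (2.5)·(-1)) / 3 = -5/3 = -1.6667
  S[Y,Y] = ((0)·(0) + (-1)·(-1) + (2)·(2) + (-1)·(-1)) / 3 = 6/3 = 2

S is symmetric (S[j,i] = S[i,j]). Assembling:

S = [[8.3333, -1.6667],
 [-1.6667, 2]]


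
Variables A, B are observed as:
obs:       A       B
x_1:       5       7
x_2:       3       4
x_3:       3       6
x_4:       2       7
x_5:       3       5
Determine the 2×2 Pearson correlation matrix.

Step 1 — column means:
  mean(A) = (5 + 3 + 3 + 2 + 3) / 5 = 16/5 = 3.2
  mean(B) = (7 + 4 + 6 + 7 + 5) / 5 = 29/5 = 5.8

Step 2 — sample variances and covariances s[i,j] = (1/(n-1)) · Σ_k (x_{k,i} - mean_i) · (x_{k,j} - mean_j), with n-1 = 4:
  s[A,A] = ((1.8)·(1.8) + (-0.2)·(-0.2) + (-0.2)·(-0.2) + (-1.2)·(-1.2) + (-0.2)·(-0.2)) / 4 = 4.8/4 = 1.2
  s[A,B] = ((1.8)·(1.2) + (-0.2)·(-1.8) + (-0.2)·(0.2) + (-1.2)·(1.2) + (-0.2)·(-0.8)) / 4 = 1.2/4 = 0.3
  s[B,B] = ((1.2)·(1.2) + (-1.8)·(-1.8) + (0.2)·(0.2) + (1.2)·(1.2) + (-0.8)·(-0.8)) / 4 = 6.8/4 = 1.7
  Sample standard deviations s_i = √(s[i,i]):
  s(A) = √(1.2) = 1.0954
  s(B) = √(1.7) = 1.3038

Step 3 — r_{ij} = s_{ij} / (s_i · s_j):
  r[A,A] = 1 (diagonal).
  r[A,B] = 0.3 / (1.0954 · 1.3038) = 0.3 / 1.4283 = 0.21
  r[B,B] = 1 (diagonal).

R is symmetric with unit diagonal. Assembling:

R = [[1, 0.21],
 [0.21, 1]]


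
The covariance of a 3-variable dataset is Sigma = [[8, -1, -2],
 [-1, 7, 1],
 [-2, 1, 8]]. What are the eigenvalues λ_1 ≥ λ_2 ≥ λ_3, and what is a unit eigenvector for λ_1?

Step 1 — characteristic polynomial p(λ) = det(λI - Sigma) = λ³ - tr·λ² + c_1·λ - det, where tr = trace, c_1 = sum of the principal 2×2 minors, det = det(Sigma):
  tr = 8 + 7 + 8 = 23,
  c_1 = (8·7 - (-1)²) + (8·8 - (-2)²) + (7·8 - (1)²) = 55 + 60 + 55 = 170,
  det = 8·(7·8 - (1)²) - (-1)·((-1)·8 - (1)·(-2)) + (-2)·((-1)·(1) - 7·(-2)) = 8·(55) - (-1)·(-6) + (-2)·(13) = 408.
  So p(λ) = λ³ - 23λ² + 170λ - 408.
Step 2 — look for an integer root (rational root theorem: any rational root is an integer divisor of 408). Testing λ = 6:
  p(6) = 216 - 828 + 1020 - 408 = 0  ✓
  Dividing out (λ - 6): p(λ) = (λ - 6)(λ² - 17λ + 68).
Step 3 — remaining eigenvalues from the quadratic λ² - 17λ + 68 = 0:
  Δ = 17² - 4·68 = 289 - 272 = 17,  λ = (17 ± √17)/2 = (17 ± 4.1231)/2 ≈ 10.5616 or 6.4384.
  Sorted: λ_1 = 10.5616,  λ_2 = 6.4384,  λ_3 = 6  (check: sum = 23 = tr ✓).

Step 4 — unit eigenvector for λ_1 ≈ 10.5616: v spans the null space of (Sigma - λ_1 I), whose rows are
  r_1 = (-2.5616, -1, -2),  r_2 = (-1, -3.5616, 1),  r_3 = (-2, 1, -2.5616).
  v is orthogonal to every row, so take v ∝ r_1 × r_2 = ((-1)·(1) - (-2)·(-3.5616), (-2)·(-1) - (-2.5616)·(1), (-2.5616)·(-3.5616) - (-1)·(-1)) ≈ (-8.1231, 4.5616, 8.1231).
  Rescale (multiply by -1 so the first nonzero entry is positive): u = (8.1231, -4.5616, -8.1231).
  ||u|| = √((8.1231)² + (-4.5616)² + (-8.1231)²) = √(152.7775) ≈ 12.3603,  v_1 = u/||u|| ≈ (0.6572, -0.369, -0.6572) (||v_1|| = 1).

λ_1 = 10.5616,  λ_2 = 6.4384,  λ_3 = 6;  v_1 ≈ (0.6572, -0.369, -0.6572)


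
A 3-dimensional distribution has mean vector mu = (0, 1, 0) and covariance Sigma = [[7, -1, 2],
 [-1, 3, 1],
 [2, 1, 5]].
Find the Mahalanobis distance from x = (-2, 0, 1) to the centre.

Step 1 — centre the observation: (x - mu) = (-2, -1, 1).

Step 2 — invert Sigma (cofactor / det for 3×3, or solve directly):
  Sigma^{-1} = [[0.1818, 0.0909, -0.0909],
 [0.0909, 0.4026, -0.1169],
 [-0.0909, -0.1169, 0.2597]].

Step 3 — form the quadratic (x - mu)^T · Sigma^{-1} · (x - mu):
  Sigma^{-1} · (x - mu) = (-0.5455, -0.7013, 0.5584).
  (x - mu)^T · [Sigma^{-1} · (x - mu)] = (-2)·(-0.5455) + (-1)·(-0.7013) + (1)·(0.5584) = 2.3506.

Step 4 — take square root: d = √(2.3506) ≈ 1.5332.

d(x, mu) = √(2.3506) ≈ 1.5332


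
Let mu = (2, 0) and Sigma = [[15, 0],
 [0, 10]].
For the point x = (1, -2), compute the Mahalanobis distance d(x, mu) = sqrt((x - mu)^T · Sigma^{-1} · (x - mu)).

Step 1 — centre the observation: (x - mu) = (-1, -2).

Step 2 — invert Sigma. det(Sigma) = 15·10 - (0)² = 150.
  Sigma^{-1} = (1/det) · [[d, -b], [-b, a]] = [[0.0667, 0],
 [0, 0.1]].

Step 3 — form the quadratic (x - mu)^T · Sigma^{-1} · (x - mu):
  Sigma^{-1} · (x - mu) = (-0.0667, -0.2).
  (x - mu)^T · [Sigma^{-1} · (x - mu)] = (-1)·(-0.0667) + (-2)·(-0.2) = 0.4667.

Step 4 — take square root: d = √(0.4667) ≈ 0.6831.

d(x, mu) = √(0.4667) ≈ 0.6831


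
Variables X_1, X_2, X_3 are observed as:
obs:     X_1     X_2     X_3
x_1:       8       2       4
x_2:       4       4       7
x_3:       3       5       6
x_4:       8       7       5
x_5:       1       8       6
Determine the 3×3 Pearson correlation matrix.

Step 1 — column means:
  mean(X_1) = (8 + 4 + 3 + 8 + 1) / 5 = 24/5 = 4.8
  mean(X_2) = (2 + 4 + 5 + 7 + 8) / 5 = 26/5 = 5.2
  mean(X_3) = (4 + 7 + 6 + 5 + 6) / 5 = 28/5 = 5.6

Step 2 — sample variances and covariances s[i,j] = (1/(n-1)) · Σ_k (x_{k,i} - mean_i) · (x_{k,j} - mean_j), with n-1 = 4:
  s[X_1,X_1] = ((3.2)·(3.2) + (-0.8)·(-0.8) + (-1.8)·(-1.8) + (3.2)·(3.2) + (-3.8)·(-3.8)) / 4 = 38.8/4 = 9.7
  s[X_1,X_2] = ((3.2)·(-3.2) + (-0.8)·(-1.2) + (-1.8)·(-0.2) + (3.2)·(1.8) + (-3.8)·(2.8)) / 4 = -13.8/4 = -3.45
  s[X_1,X_3] = ((3.2)·(-1.6) + (-0.8)·(1.4) + (-1.8)·(0.4) + (3.2)·(-0.6) + (-3.8)·(0.4)) / 4 = -10.4/4 = -2.6
  s[X_2,X_2] = ((-3.2)·(-3.2) + (-1.2)·(-1.2) + (-0.2)·(-0.2) + (1.8)·(1.8) + (2.8)·(2.8)) / 4 = 22.8/4 = 5.7
  s[X_2,X_3] = ((-3.2)·(-1.6) + (-1.2)·(1.4) + (-0.2)·(0.4) + (1.8)·(-0.6) + (2.8)·(0.4)) / 4 = 3.4/4 = 0.85
  s[X_3,X_3] = ((-1.6)·(-1.6) + (1.4)·(1.4) + (0.4)·(0.4) + (-0.6)·(-0.6) + (0.4)·(0.4)) / 4 = 5.2/4 = 1.3
  Sample standard deviations s_i = √(s[i,i]):
  s(X_1) = √(9.7) = 3.1145
  s(X_2) = √(5.7) = 2.3875
  s(X_3) = √(1.3) = 1.1402

Step 3 — r_{ij} = s_{ij} / (s_i · s_j):
  r[X_1,X_1] = 1 (diagonal).
  r[X_1,X_2] = -3.45 / (3.1145 · 2.3875) = -3.45 / 7.4357 = -0.464
  r[X_1,X_3] = -2.6 / (3.1145 · 1.1402) = -2.6 / 3.5511 = -0.7322
  r[X_2,X_2] = 1 (diagonal).
  r[X_2,X_3] = 0.85 / (2.3875 · 1.1402) = 0.85 / 2.7221 = 0.3123
  r[X_3,X_3] = 1 (diagonal).

R is symmetric with unit diagonal. Assembling:

R = [[1, -0.464, -0.7322],
 [-0.464, 1, 0.3123],
 [-0.7322, 0.3123, 1]]


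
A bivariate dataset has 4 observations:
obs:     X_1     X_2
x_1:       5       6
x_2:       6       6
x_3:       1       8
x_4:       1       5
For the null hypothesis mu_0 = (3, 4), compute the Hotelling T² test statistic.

Step 1 — sample mean vector:
  mean(X_1) = (5 + 6 + 1 + 1) / 4 = 13/4 = 3.25
  mean(X_2) = (6 + 6 + 8 + 5) / 4 = 25/4 = 6.25
  x̄ = (3.25, 6.25),  deviation x̄ - mu_0 = (3.25, 6.25) - (3, 4) = (0.25, 2.25).

Step 2 — sample covariance matrix, S[i,j] = (1/(n-1)) · Σ_k (x_{k,i} - mean_i) · (x_{k,j} - mean_j), divisor n-1 = 3:
  S[X_1,X_1] = ((1.75)·(1.75) + (2.75)·(2.75) + (-2.25)·(-2.25) + (-2.25)·(-2.25)) / 3 = 20.75/3 = 6.9167
  S[X_1,X_2] = ((1.75)·(-0.25) + (2.75)·(-0.25) + (-2.25)·(1.75) + (-2.25)·(-1.25)) / 3 = -2.25/3 = -0.75
  S[X_2,X_2] = ((-0.25)·(-0.25) + (-0.25)·(-0.25) + (1.75)·(1.75) + (-1.25)·(-1.25)) / 3 = 4.75/3 = 1.5833
  S = [[6.9167, -0.75],
 [-0.75, 1.5833]].

Step 3 — invert S. det(S) = 6.9167·1.5833 - (-0.75)² = 10.3889.
  S^{-1} = (1/det) · [[d, -b], [-b, a]] = [[0.1524, 0.0722],
 [0.0722, 0.6658]].

Step 4 — quadratic form (x̄ - mu_0)^T · S^{-1} · (x̄ - mu_0):
  S^{-1} · (x̄ - mu_0) = (0.2005, 1.516),
  (x̄ - mu_0)^T · [...] = (0.25)·(0.2005) + (2.25)·(1.516) = 3.4612.

Step 5 — scale by n: T² = 4 · 3.4612 = 13.8449.

T² ≈ 13.8449


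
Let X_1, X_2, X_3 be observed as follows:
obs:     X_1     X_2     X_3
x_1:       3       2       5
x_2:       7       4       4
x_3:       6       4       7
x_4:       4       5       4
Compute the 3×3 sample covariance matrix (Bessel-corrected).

Step 1 — column means:
  mean(X_1) = (3 + 7 + 6 + 4) / 4 = 20/4 = 5
  mean(X_2) = (2 + 4 + 4 + 5) / 4 = 15/4 = 3.75
  mean(X_3) = (5 + 4 + 7 + 4) / 4 = 20/4 = 5

Step 2 — sample covariance S[i,j] = (1/(n-1)) · Σ_k (x_{k,i} - mean_i) · (x_{k,j} - mean_j), with n-1 = 3.
  S[X_1,X_1] = ((-2)·(-2) + (2)·(2) + (1)·(1) + (-1)·(-1)) / 3 = 10/3 = 3.3333
  S[X_1,X_2] = ((-2)·(-1.75) + (2)·(0.25) + (1)·(0.25) + (-1)·(1.25)) / 3 = 3/3 = 1
  S[X_1,X_3] = ((-2)·(0) + (2)·(-1) + (1)·(2) + (-1)·(-1)) / 3 = 1/3 = 0.3333
  S[X_2,X_2] = ((-1.75)·(-1.75) + (0.25)·(0.25) + (0.25)·(0.25) + (1.25)·(1.25)) / 3 = 4.75/3 = 1.5833
  S[X_2,X_3] = ((-1.75)·(0) + (0.25)·(-1) + (0.25)·(2) + (1.25)·(-1)) / 3 = -1/3 = -0.3333
  S[X_3,X_3] = ((0)·(0) + (-1)·(-1) + (2)·(2) + (-1)·(-1)) / 3 = 6/3 = 2

S is symmetric (S[j,i] = S[i,j]). Assembling:

S = [[3.3333, 1, 0.3333],
 [1, 1.5833, -0.3333],
 [0.3333, -0.3333, 2]]


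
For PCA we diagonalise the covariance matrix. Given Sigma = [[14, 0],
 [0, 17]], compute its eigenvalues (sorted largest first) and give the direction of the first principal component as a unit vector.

Step 1 — characteristic polynomial of 2×2 Sigma:
  det(Sigma - λI) = λ² - trace · λ + det = 0.
  trace = 14 + 17 = 31, det = 14·17 - (0)² = 238.
Step 2 — discriminant:
  Δ = trace² - 4·det = 961 - 952 = 9.
Step 3 — eigenvalues:
  λ = (trace ± √Δ)/2 = (31 ± 3)/2,
  λ_1 = 17,  λ_2 = 14.

Step 4 — unit eigenvector for λ_1: Sigma is diagonal, so its eigenvectors are the coordinate axes. λ_1 = 17 is the diagonal entry on the second coordinate axis, hence
  v_1 = (0, 1) (||v_1|| = 1).

λ_1 = 17,  λ_2 = 14;  v_1 ≈ (0, 1)


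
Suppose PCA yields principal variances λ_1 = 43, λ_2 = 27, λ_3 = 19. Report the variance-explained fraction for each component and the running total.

Step 1 — total variance = trace(Sigma) = Σ λ_i = 43 + 27 + 19 = 89.

Step 2 — fraction explained by component i = λ_i / Σ λ:
  PC1: 43/89 = 0.4831
  PC2: 27/89 = 0.3034
  PC3: 19/89 = 0.2135

Step 3 — cumulative fraction after k components = (λ_1 + ... + λ_k) / Σ λ:
  k = 1: 43/89 = 0.4831
  k = 2: (43 + 27)/89 = 70/89 = 0.7865
  k = 3: (43 + 27 + 19)/89 = 89/89 = 1

Summary (fraction, with percent):

explained: PC1 0.4831 (48.31%), PC2 0.3034 (30.34%), PC3 0.2135 (21.35%);  cumulative: 0.4831, 0.7865, 1


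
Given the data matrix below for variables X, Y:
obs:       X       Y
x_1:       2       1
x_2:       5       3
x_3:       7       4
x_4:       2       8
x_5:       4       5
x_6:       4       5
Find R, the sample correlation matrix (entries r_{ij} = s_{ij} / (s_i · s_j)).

Step 1 — column means:
  mean(X) = (2 + 5 + 7 + 2 + 4 + 4) / 6 = 24/6 = 4
  mean(Y) = (1 + 3 + 4 + 8 + 5 + 5) / 6 = 26/6 = 4.3333

Step 2 — sample variances and covariances s[i,j] = (1/(n-1)) · Σ_k (x_{k,i} - mean_i) · (x_{k,j} - mean_j), with n-1 = 5:
  s[X,X] = ((-2)·(-2) + (1)·(1) + (3)·(3) + (-2)·(-2) + (0)·(0) + (0)·(0)) / 5 = 18/5 = 3.6
  s[X,Y] = ((-2)·(-3.3333) + (1)·(-1.3333) + (3)·(-0.3333) + (-2)·(3.6667) + (0)·(0.6667) + (0)·(0.6667)) / 5 = -3/5 = -0.6
  s[Y,Y] = ((-3.3333)·(-3.3333) + (-1.3333)·(-1.3333) + (-0.3333)·(-0.3333) + (3.6667)·(3.6667) + (0.6667)·(0.6667) + (0.6667)·(0.6667)) / 5 = 27.3333/5 = 5.4667
  Sample standard deviations s_i = √(s[i,i]):
  s(X) = √(3.6) = 1.8974
  s(Y) = √(5.4667) = 2.3381

Step 3 — r_{ij} = s_{ij} / (s_i · s_j):
  r[X,X] = 1 (diagonal).
  r[X,Y] = -0.6 / (1.8974 · 2.3381) = -0.6 / 4.4362 = -0.1353
  r[Y,Y] = 1 (diagonal).

R is symmetric with unit diagonal. Assembling:

R = [[1, -0.1353],
 [-0.1353, 1]]


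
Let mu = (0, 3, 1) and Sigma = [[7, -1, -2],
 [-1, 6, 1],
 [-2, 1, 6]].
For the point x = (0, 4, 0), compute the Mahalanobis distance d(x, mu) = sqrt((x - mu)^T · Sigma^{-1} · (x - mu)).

Step 1 — centre the observation: (x - mu) = (0, 1, -1).

Step 2 — invert Sigma (cofactor / det for 3×3, or solve directly):
  Sigma^{-1} = [[0.1598, 0.0183, 0.0502],
 [0.0183, 0.1735, -0.0228],
 [0.0502, -0.0228, 0.1872]].

Step 3 — form the quadratic (x - mu)^T · Sigma^{-1} · (x - mu):
  Sigma^{-1} · (x - mu) = (-0.032, 0.1963, -0.21).
  (x - mu)^T · [Sigma^{-1} · (x - mu)] = (0)·(-0.032) + (1)·(0.1963) + (-1)·(-0.21) = 0.4064.

Step 4 — take square root: d = √(0.4064) ≈ 0.6375.

d(x, mu) = √(0.4064) ≈ 0.6375


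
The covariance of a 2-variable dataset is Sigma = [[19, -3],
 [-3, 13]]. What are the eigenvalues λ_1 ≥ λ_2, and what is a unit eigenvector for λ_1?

Step 1 — characteristic polynomial of 2×2 Sigma:
  det(Sigma - λI) = λ² - trace · λ + det = 0.
  trace = 19 + 13 = 32, det = 19·13 - (-3)² = 238.
Step 2 — discriminant:
  Δ = trace² - 4·det = 1024 - 952 = 72.
Step 3 — eigenvalues:
  λ = (trace ± √Δ)/2 = (32 ± 8.4853)/2,
  λ_1 = 20.2426,  λ_2 = 11.7574.

Step 4 — unit eigenvector for λ_1: solve (Sigma - λ_1 I)v = 0. First row:
  (19 - 20.2426)·v_x + (-3)·v_y = 0, i.e. (-1.2426)·v_x + (-3)·v_y = 0,
  so v ∝ (b, λ_1 - a) = (-3, 1.2426); multiply by -1 so the first entry is positive: u = (3, -1.2426).
  ||u|| = √((3)² + (-1.2426)²) = √(10.5442) ≈ 3.2472,
  v_1 = u/||u|| ≈ (0.9239, -0.3827) (||v_1|| = 1).

λ_1 = 20.2426,  λ_2 = 11.7574;  v_1 ≈ (0.9239, -0.3827)


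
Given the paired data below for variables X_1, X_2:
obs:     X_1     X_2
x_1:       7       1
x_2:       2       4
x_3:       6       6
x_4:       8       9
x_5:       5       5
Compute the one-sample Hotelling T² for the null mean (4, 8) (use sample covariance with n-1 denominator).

Step 1 — sample mean vector:
  mean(X_1) = (7 + 2 + 6 + 8 + 5) / 5 = 28/5 = 5.6
  mean(X_2) = (1 + 4 + 6 + 9 + 5) / 5 = 25/5 = 5
  x̄ = (5.6, 5),  deviation x̄ - mu_0 = (5.6, 5) - (4, 8) = (1.6, -3).

Step 2 — sample covariance matrix, S[i,j] = (1/(n-1)) · Σ_k (x_{k,i} - mean_i) · (x_{k,j} - mean_j), divisor n-1 = 4:
  S[X_1,X_1] = ((1.4)·(1.4) + (-3.6)·(-3.6) + (0.4)·(0.4) + (2.4)·(2.4) + (-0.6)·(-0.6)) / 4 = 21.2/4 = 5.3
  S[X_1,X_2] = ((1.4)·(-4) + (-3.6)·(-1) + (0.4)·(1) + (2.4)·(4) + (-0.6)·(0)) / 4 = 8/4 = 2
  S[X_2,X_2] = ((-4)·(-4) + (-1)·(-1) + (1)·(1) + (4)·(4) + (0)·(0)) / 4 = 34/4 = 8.5
  S = [[5.3, 2],
 [2, 8.5]].

Step 3 — invert S. det(S) = 5.3·8.5 - (2)² = 41.05.
  S^{-1} = (1/det) · [[d, -b], [-b, a]] = [[0.2071, -0.0487],
 [-0.0487, 0.1291]].

Step 4 — quadratic form (x̄ - mu_0)^T · S^{-1} · (x̄ - mu_0):
  S^{-1} · (x̄ - mu_0) = (0.4775, -0.4653),
  (x̄ - mu_0)^T · [...] = (1.6)·(0.4775) + (-3)·(-0.4653) = 2.1598.

Step 5 — scale by n: T² = 5 · 2.1598 = 10.799.

T² ≈ 10.799


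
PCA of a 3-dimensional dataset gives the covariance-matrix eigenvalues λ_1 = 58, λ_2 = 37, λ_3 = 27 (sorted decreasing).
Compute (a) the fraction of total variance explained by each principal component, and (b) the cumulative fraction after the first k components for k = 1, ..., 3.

Step 1 — total variance = trace(Sigma) = Σ λ_i = 58 + 37 + 27 = 122.

Step 2 — fraction explained by component i = λ_i / Σ λ:
  PC1: 58/122 = 0.4754
  PC2: 37/122 = 0.3033
  PC3: 27/122 = 0.2213

Step 3 — cumulative fraction after k components = (λ_1 + ... + λ_k) / Σ λ:
  k = 1: 58/122 = 0.4754
  k = 2: (58 + 37)/122 = 95/122 = 0.7787
  k = 3: (58 + 37 + 27)/122 = 122/122 = 1

Summary (fraction, with percent):

explained: PC1 0.4754 (47.54%), PC2 0.3033 (30.33%), PC3 0.2213 (22.13%);  cumulative: 0.4754, 0.7787, 1


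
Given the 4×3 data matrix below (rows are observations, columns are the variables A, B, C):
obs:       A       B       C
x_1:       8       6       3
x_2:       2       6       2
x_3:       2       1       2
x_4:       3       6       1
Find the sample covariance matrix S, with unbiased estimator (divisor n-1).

Step 1 — column means:
  mean(A) = (8 + 2 + 2 + 3) / 4 = 15/4 = 3.75
  mean(B) = (6 + 6 + 1 + 6) / 4 = 19/4 = 4.75
  mean(C) = (3 + 2 + 2 + 1) / 4 = 8/4 = 2

Step 2 — sample covariance S[i,j] = (1/(n-1)) · Σ_k (x_{k,i} - mean_i) · (x_{k,j} - mean_j), with n-1 = 3.
  S[A,A] = ((4.25)·(4.25) + (-1.75)·(-1.75) + (-1.75)·(-1.75) + (-0.75)·(-0.75)) / 3 = 24.75/3 = 8.25
  S[A,B] = ((4.25)·(1.25) + (-1.75)·(1.25) + (-1.75)·(-3.75) + (-0.75)·(1.25)) / 3 = 8.75/3 = 2.9167
  S[A,C] = ((4.25)·(1) + (-1.75)·(0) + (-1.75)·(0) + (-0.75)·(-1)) / 3 = 5/3 = 1.6667
  S[B,B] = ((1.25)·(1.25) + (1.25)·(1.25) + (-3.75)·(-3.75) + (1.25)·(1.25)) / 3 = 18.75/3 = 6.25
  S[B,C] = ((1.25)·(1) + (1.25)·(0) + (-3.75)·(0) + (1.25)·(-1)) / 3 = 0/3 = 0
  S[C,C] = ((1)·(1) + (0)·(0) + (0)·(0) + (-1)·(-1)) / 3 = 2/3 = 0.6667

S is symmetric (S[j,i] = S[i,j]). Assembling:

S = [[8.25, 2.9167, 1.6667],
 [2.9167, 6.25, 0],
 [1.6667, 0, 0.6667]]


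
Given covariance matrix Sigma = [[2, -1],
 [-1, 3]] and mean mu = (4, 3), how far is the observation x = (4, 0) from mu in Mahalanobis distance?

Step 1 — centre the observation: (x - mu) = (0, -3).

Step 2 — invert Sigma. det(Sigma) = 2·3 - (-1)² = 5.
  Sigma^{-1} = (1/det) · [[d, -b], [-b, a]] = [[0.6, 0.2],
 [0.2, 0.4]].

Step 3 — form the quadratic (x - mu)^T · Sigma^{-1} · (x - mu):
  Sigma^{-1} · (x - mu) = (-0.6, -1.2).
  (x - mu)^T · [Sigma^{-1} · (x - mu)] = (0)·(-0.6) + (-3)·(-1.2) = 3.6.

Step 4 — take square root: d = √(3.6) ≈ 1.8974.

d(x, mu) = √(3.6) ≈ 1.8974


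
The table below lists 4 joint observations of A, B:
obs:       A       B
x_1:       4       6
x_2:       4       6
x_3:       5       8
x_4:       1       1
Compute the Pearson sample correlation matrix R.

Step 1 — column means:
  mean(A) = (4 + 4 + 5 + 1) / 4 = 14/4 = 3.5
  mean(B) = (6 + 6 + 8 + 1) / 4 = 21/4 = 5.25

Step 2 — sample variances and covariances s[i,j] = (1/(n-1)) · Σ_k (x_{k,i} - mean_i) · (x_{k,j} - mean_j), with n-1 = 3:
  s[A,A] = ((0.5)·(0.5) + (0.5)·(0.5) + (1.5)·(1.5) + (-2.5)·(-2.5)) / 3 = 9/3 = 3
  s[A,B] = ((0.5)·(0.75) + (0.5)·(0.75) + (1.5)·(2.75) + (-2.5)·(-4.25)) / 3 = 15.5/3 = 5.1667
  s[B,B] = ((0.75)·(0.75) + (0.75)·(0.75) + (2.75)·(2.75) + (-4.25)·(-4.25)) / 3 = 26.75/3 = 8.9167
  Sample standard deviations s_i = √(s[i,i]):
  s(A) = √(3) = 1.7321
  s(B) = √(8.9167) = 2.9861

Step 3 — r_{ij} = s_{ij} / (s_i · s_j):
  r[A,A] = 1 (diagonal).
  r[A,B] = 5.1667 / (1.7321 · 2.9861) = 5.1667 / 5.172 = 0.999
  r[B,B] = 1 (diagonal).

R is symmetric with unit diagonal. Assembling:

R = [[1, 0.999],
 [0.999, 1]]


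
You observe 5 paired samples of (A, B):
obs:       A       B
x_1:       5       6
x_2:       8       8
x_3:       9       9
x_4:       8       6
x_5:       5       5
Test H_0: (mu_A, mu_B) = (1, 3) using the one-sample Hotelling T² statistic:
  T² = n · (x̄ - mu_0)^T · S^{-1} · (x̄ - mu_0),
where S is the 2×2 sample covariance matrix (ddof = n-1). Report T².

Step 1 — sample mean vector:
  mean(A) = (5 + 8 + 9 + 8 + 5) / 5 = 35/5 = 7
  mean(B) = (6 + 8 + 9 + 6 + 5) / 5 = 34/5 = 6.8
  x̄ = (7, 6.8),  deviation x̄ - mu_0 = (7, 6.8) - (1, 3) = (6, 3.8).

Step 2 — sample covariance matrix, S[i,j] = (1/(n-1)) · Σ_k (x_{k,i} - mean_i) · (x_{k,j} - mean_j), divisor n-1 = 4:
  S[A,A] = ((-2)·(-2) + (1)·(1) + (2)·(2) + (1)·(1) + (-2)·(-2)) / 4 = 14/4 = 3.5
  S[A,B] = ((-2)·(-0.8) + (1)·(1.2) + (2)·(2.2) + (1)·(-0.8) + (-2)·(-1.8)) / 4 = 10/4 = 2.5
  S[B,B] = ((-0.8)·(-0.8) + (1.2)·(1.2) + (2.2)·(2.2) + (-0.8)·(-0.8) + (-1.8)·(-1.8)) / 4 = 10.8/4 = 2.7
  S = [[3.5, 2.5],
 [2.5, 2.7]].

Step 3 — invert S. det(S) = 3.5·2.7 - (2.5)² = 3.2.
  S^{-1} = (1/det) · [[d, -b], [-b, a]] = [[0.8437, -0.7812],
 [-0.7812, 1.0937]].

Step 4 — quadratic form (x̄ - mu_0)^T · S^{-1} · (x̄ - mu_0):
  S^{-1} · (x̄ - mu_0) = (2.0937, -0.5312),
  (x̄ - mu_0)^T · [...] = (6)·(2.0937) + (3.8)·(-0.5312) = 10.5437.

Step 5 — scale by n: T² = 5 · 10.5437 = 52.7188.

T² ≈ 52.7188


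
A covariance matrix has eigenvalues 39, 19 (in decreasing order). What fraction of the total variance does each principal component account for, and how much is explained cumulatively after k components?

Step 1 — total variance = trace(Sigma) = Σ λ_i = 39 + 19 = 58.

Step 2 — fraction explained by component i = λ_i / Σ λ:
  PC1: 39/58 = 0.6724
  PC2: 19/58 = 0.3276

Step 3 — cumulative fraction after k components = (λ_1 + ... + λ_k) / Σ λ:
  k = 1: 39/58 = 0.6724
  k = 2: (39 + 19)/58 = 58/58 = 1

Summary (fraction, with percent):

explained: PC1 0.6724 (67.24%), PC2 0.3276 (32.76%);  cumulative: 0.6724, 1


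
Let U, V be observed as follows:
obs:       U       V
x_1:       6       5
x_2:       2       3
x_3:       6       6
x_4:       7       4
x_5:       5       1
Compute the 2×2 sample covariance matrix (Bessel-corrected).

Step 1 — column means:
  mean(U) = (6 + 2 + 6 + 7 + 5) / 5 = 26/5 = 5.2
  mean(V) = (5 + 3 + 6 + 4 + 1) / 5 = 19/5 = 3.8

Step 2 — sample covariance S[i,j] = (1/(n-1)) · Σ_k (x_{k,i} - mean_i) · (x_{k,j} - mean_j), with n-1 = 4.
  S[U,U] = ((0.8)·(0.8) + (-3.2)·(-3.2) + (0.8)·(0.8) + (1.8)·(1.8) + (-0.2)·(-0.2)) / 4 = 14.8/4 = 3.7
  S[U,V] = ((0.8)·(1.2) + (-3.2)·(-0.8) + (0.8)·(2.2) + (1.8)·(0.2) + (-0.2)·(-2.8)) / 4 = 6.2/4 = 1.55
  S[V,V] = ((1.2)·(1.2) + (-0.8)·(-0.8) + (2.2)·(2.2) + (0.2)·(0.2) + (-2.8)·(-2.8)) / 4 = 14.8/4 = 3.7

S is symmetric (S[j,i] = S[i,j]). Assembling:

S = [[3.7, 1.55],
 [1.55, 3.7]]


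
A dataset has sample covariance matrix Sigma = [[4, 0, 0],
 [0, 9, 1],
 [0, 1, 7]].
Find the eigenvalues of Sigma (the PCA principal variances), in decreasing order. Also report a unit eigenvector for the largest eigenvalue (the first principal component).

Step 1 — characteristic polynomial p(λ) = det(λI - Sigma) = λ³ - tr·λ² + c_1·λ - det, where tr = trace, c_1 = sum of the principal 2×2 minors, det = det(Sigma):
  tr = 4 + 9 + 7 = 20,
  c_1 = (4·9 - (0)²) + (4·7 - (0)²) + (9·7 - (1)²) = 36 + 28 + 62 = 126,
  det = 4·(9·7 - (1)²) - (0)·((0)·7 - (1)·(0)) + (0)·((0)·(1) - 9·(0)) = 4·(62) - (0)·(0) + (0)·(0) = 248.
  So p(λ) = λ³ - 20λ² + 126λ - 248.
Step 2 — look for an integer root (rational root theorem: any rational root is an integer divisor of 248). Testing λ = 4:
  p(4) = 64 - 320 + 504 - 248 = 0  ✓
  Dividing out (λ - 4): p(λ) = (λ - 4)(λ² - 16λ + 62).
Step 3 — remaining eigenvalues from the quadratic λ² - 16λ + 62 = 0:
  Δ = 16² - 4·62 = 256 - 248 = 8,  λ = (16 ± √8)/2 = (16 ± 2.8284)/2 ≈ 9.4142 or 6.5858.
  Sorted: λ_1 = 9.4142,  λ_2 = 6.5858,  λ_3 = 4  (check: sum = 20 = tr ✓).

Step 4 — unit eigenvector for λ_1 ≈ 9.4142: v spans the null space of (Sigma - λ_1 I), whose rows are
  r_1 = (-5.4142, 0, 0),  r_2 = (0, -0.4142, 1),  r_3 = (0, 1, -2.4142).
  v is orthogonal to every row, so take v ∝ r_1 × r_2 = ((0)·(1) - (0)·(-0.4142), (0)·(0) - (-5.4142)·(1), (-5.4142)·(-0.4142) - (0)·(0)) ≈ (0, 5.4142, 2.2426).
  Let u = (0, 5.4142, 2.2426).
  ||u|| = √((0)² + (5.4142)² + (2.2426)²) = √(34.3431) ≈ 5.8603,  v_1 = u/||u|| ≈ (0, 0.9239, 0.3827) (||v_1|| = 1).

λ_1 = 9.4142,  λ_2 = 6.5858,  λ_3 = 4;  v_1 ≈ (0, 0.9239, 0.3827)
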